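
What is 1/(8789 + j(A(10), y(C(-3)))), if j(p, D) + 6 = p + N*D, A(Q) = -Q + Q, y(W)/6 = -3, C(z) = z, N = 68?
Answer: 1/7559 ≈ 0.00013229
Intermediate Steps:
y(W) = -18 (y(W) = 6*(-3) = -18)
A(Q) = 0
j(p, D) = -6 + p + 68*D (j(p, D) = -6 + (p + 68*D) = -6 + p + 68*D)
1/(8789 + j(A(10), y(C(-3)))) = 1/(8789 + (-6 + 0 + 68*(-18))) = 1/(8789 + (-6 + 0 - 1224)) = 1/(8789 - 1230) = 1/7559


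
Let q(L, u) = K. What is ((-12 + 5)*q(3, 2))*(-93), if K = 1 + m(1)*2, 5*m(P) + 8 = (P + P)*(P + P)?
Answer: -1953/5 ≈ -390.60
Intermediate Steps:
m(P) = -8/5 + 4*P²/5 (m(P) = -8/5 + ((P + P)*(P + P))/5 = -8/5 + ((2*P)*(2*P))/5 = -8/5 + (4*P²)/5 = -8/5 + 4*P²/5)
K = -⅗ (K = 1 + (-8/5 + (⅘)*1²)*2 = 1 + (-8/5 + (⅘)*1)*2 = 1 + (-8/5 + ⅘)*2 = 1 - ⅘*2 = 1 - 8/5 = -⅗ ≈ -0.60000)
q(L, u) = -⅗
((-12 + 5)*q(3, 2))*(-93) = ((-12 + 5)*(-⅗))*(-93) = -7*(-⅗)*(-93) = (21/5)*(-93) = -1953/5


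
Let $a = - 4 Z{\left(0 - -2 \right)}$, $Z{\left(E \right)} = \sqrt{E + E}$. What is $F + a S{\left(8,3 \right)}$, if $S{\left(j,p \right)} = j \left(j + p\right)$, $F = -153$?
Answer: $-857$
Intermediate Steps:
$Z{\left(E \right)} = \sqrt{2} \sqrt{E}$ ($Z{\left(E \right)} = \sqrt{2 E} = \sqrt{2} \sqrt{E}$)
$a = -8$ ($a = - 4 \sqrt{2} \sqrt{0 - -2} = - 4 \sqrt{2} \sqrt{0 + 2} = - 4 \sqrt{2} \sqrt{2} = \left(-4\right) 2 = -8$)
$F + a S{\left(8,3 \right)} = -153 - 8 \cdot 8 \left(8 + 3\right) = -153 - 8 \cdot 8 \cdot 11 = -153 - 704 = -857$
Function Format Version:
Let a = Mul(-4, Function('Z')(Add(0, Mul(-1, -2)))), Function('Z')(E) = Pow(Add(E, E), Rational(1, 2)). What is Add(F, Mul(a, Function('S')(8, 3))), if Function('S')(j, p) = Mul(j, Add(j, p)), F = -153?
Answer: -857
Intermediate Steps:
Function('Z')(E) = Mul(Pow(2, Rational(1, 2)), Pow(E, Rational(1, 2))) (Function('Z')(E) = Pow(Mul(2, E), Rational(1, 2)) = Mul(Pow(2, Rational(1, 2)), Pow(E, Rational(1, 2))))
a = -8 (a = Mul(-4, Mul(Pow(2, Rational(1, 2)), Pow(Add(0, Mul(-1, -2)), Rational(1, 2)))) = Mul(-4, Mul(Pow(2, Rational(1, 2)), Pow(Add(0, 2), Rational(1, 2)))) = Mul(-4, Mul(Pow(2, Rational(1, 2)), Pow(2, Rational(1, 2)))) = Mul(-4, 2) = -8)
Add(F, Mul(a, Function('S')(8, 3))) = Add(-153, Mul(-8, Mul(8, Add(8, 3)))) = Add(-153, Mul(-8, Mul(8, 11))) = Add(-153, Mul(-8, 88)) = Add(-153, -704) = -857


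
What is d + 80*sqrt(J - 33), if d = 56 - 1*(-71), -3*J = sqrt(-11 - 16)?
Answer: 127 + 80*sqrt(-33 - I*sqrt(3)) ≈ 139.06 - 459.72*I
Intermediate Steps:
J = -I*sqrt(3) (J = -sqrt(-11 - 16)/3 = -I*sqrt(3) ≈ -1.732*I)
d = 127 (d = 56 + 71 = 127)
d + 80*sqrt(J - 33) = 127 + 80*sqrt(-I*sqrt(3) - 33) = 127 + 80*sqrt(-33 - I*sqrt(3))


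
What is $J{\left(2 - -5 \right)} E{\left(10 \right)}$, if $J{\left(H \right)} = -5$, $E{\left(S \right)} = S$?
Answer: $-50$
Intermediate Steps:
$J{\left(2 - -5 \right)} E{\left(10 \right)} = \left(-5\right) 10 = -50$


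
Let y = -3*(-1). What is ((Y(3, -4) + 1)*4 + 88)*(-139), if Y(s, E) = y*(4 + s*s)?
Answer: -34472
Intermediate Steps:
y = 3
Y(s, E) = 12 + 3*s² (Y(s, E) = 3*(4 + s*s) = 3*(4 + s²) = 12 + 3*s²)
((Y(3, -4) + 1)*4 + 88)*(-139) = (((12 + 3*3²) + 1)*4 + 88)*(-139) = (((12 + 3*9) + 1)*4 + 88)*(-139) = (((12 + 27) + 1)*4 + 88)*(-139) = ((39 + 1)*4 + 88)*(-139) = (40*4 + 88)*(-139) = (160 + 88)*(-139) = 248*(-139) = -34472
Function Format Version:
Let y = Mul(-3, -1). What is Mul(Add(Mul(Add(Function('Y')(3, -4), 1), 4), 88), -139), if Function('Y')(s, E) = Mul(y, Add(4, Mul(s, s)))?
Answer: -34472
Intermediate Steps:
y = 3
Function('Y')(s, E) = Add(12, Mul(3, Pow(s, 2))) (Function('Y')(s, E) = Mul(3, Add(4, Mul(s, s))) = Mul(3, Add(4, Pow(s, 2))) = Add(12, Mul(3, Pow(s, 2))))
Mul(Add(Mul(Add(Function('Y')(3, -4), 1), 4), 88), -139) = Mul(Add(Mul(Add(Add(12, Mul(3, Pow(3, 2))), 1), 4), 88), -139) = Mul(Add(Mul(Add(Add(12, Mul(3, 9)), 1), 4), 88), -139) = Mul(Add(Mul(Add(Add(12, 27), 1), 4), 88), -139) = Mul(Add(Mul(Add(39, 1), 4), 88), -139) = Mul(Add(Mul(40, 4), 88), -139) = Mul(Add(160, 88), -139) = Mul(248, -139) = -34472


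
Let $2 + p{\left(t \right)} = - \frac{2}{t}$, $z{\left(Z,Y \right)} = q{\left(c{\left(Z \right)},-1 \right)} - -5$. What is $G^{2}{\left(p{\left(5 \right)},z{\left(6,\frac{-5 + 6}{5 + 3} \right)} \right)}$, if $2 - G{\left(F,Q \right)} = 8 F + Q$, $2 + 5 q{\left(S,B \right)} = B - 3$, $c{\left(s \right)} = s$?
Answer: $\frac{7569}{25} \approx 302.76$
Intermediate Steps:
$q{\left(S,B \right)} = -1 + \frac{B}{5}$ ($q{\left(S,B \right)} = - \frac{2}{5} + \frac{B - 3}{5} = - \frac{2}{5} + \frac{-3 + B}{5} = - \frac{2}{5} + \left(- \frac{3}{5} + \frac{B}{5}\right) = -1 + \frac{B}{5}$)
$z{\left(Z,Y \right)} = \frac{19}{5}$ ($z{\left(Z,Y \right)} = \left(-1 + \frac{1}{5} \left(-1\right)\right) - -5 = \left(-1 - \frac{1}{5}\right) + 5 = - \frac{6}{5} + 5 = \frac{19}{5}$)
$p{\left(t \right)} = -2 - \frac{2}{t}$
$G{\left(F,Q \right)} = 2 - Q - 8 F$ ($G{\left(F,Q \right)} = 2 - \left(8 F + Q\right) = 2 - \left(Q + 8 F\right) = 2 - Q - 8 F$)
$G^{2}{\left(p{\left(5 \right)},z{\left(6,\frac{-5 + 6}{5 + 3} \right)} \right)} = \left(2 - \frac{19}{5} - 8 \left(-2 - \frac{2}{5}\right)\right)^{2} = \left(2 - \frac{19}{5} - - \frac{96}{5}\right)^{2} = \left(2 - \frac{19}{5} + \frac{96}{5}\right)^{2} = \left(\frac{87}{5}\right)^{2} = \frac{7569}{25}$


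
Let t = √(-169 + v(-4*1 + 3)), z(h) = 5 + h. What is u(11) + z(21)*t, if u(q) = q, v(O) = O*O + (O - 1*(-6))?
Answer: 11 + 26*I*√163 ≈ 11.0 + 331.95*I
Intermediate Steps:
v(O) = 6 + O + O² (v(O) = O² + (O + 6) = O² + (6 + O) = 6 + O + O²)
t = I*√163 (t = √(-169 + (6 + (-4*1 + 3) + (-4*1 + 3)²)) = √(-169 + (6 + (-4 + 3) + (-4 + 3)²)) = √(-169 + (6 - 1 + (-1)²)) = √(-169 + (6 - 1 + 1)) = √(-169 + 6) = √(-163) = I*√163 ≈ 12.767*I)
u(11) + z(21)*t = 11 + (5 + 21)*(I*√163) = 11 + 26*(I*√163) = 11 + 26*I*√163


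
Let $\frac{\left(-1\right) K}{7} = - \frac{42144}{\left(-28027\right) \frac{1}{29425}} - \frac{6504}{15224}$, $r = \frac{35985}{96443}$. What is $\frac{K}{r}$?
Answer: $- \frac{531048658747265183}{639757895095} \approx -8.3008 \cdot 10^{5}$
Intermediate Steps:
$r = \frac{35985}{96443}$ ($r = 35985 \cdot \frac{1}{96443} = \frac{35985}{96443} \approx 0.37312$)
$K = - \frac{16519042089543}{53335381}$ ($K = - 7 \left(- \frac{42144}{\left(-28027\right) \frac{1}{29425}} - \frac{6504}{15224}\right) = - 7 \left(- \frac{42144}{\left(-28027\right) \frac{1}{29425}} - \frac{813}{1903}\right) = - 7 \left(- \frac{42144}{- \frac{28027}{29425}} - \frac{813}{1903}\right) = - 7 \left(\left(-42144\right) \left(- \frac{29425}{28027}\right) - \frac{813}{1903}\right) = - 7 \left(\frac{1240087200}{28027} - \frac{813}{1903}\right) = \left(-7\right) \frac{2359863155649}{53335381} = - \frac{16519042089543}{53335381} \approx -3.0972 \cdot 10^{5}$)
$\frac{K}{r} = - \frac{16519042089543}{53335381 \cdot \frac{35985}{96443}} = \left(- \frac{16519042089543}{53335381}\right) \frac{96443}{35985} = - \frac{531048658747265183}{639757895095}$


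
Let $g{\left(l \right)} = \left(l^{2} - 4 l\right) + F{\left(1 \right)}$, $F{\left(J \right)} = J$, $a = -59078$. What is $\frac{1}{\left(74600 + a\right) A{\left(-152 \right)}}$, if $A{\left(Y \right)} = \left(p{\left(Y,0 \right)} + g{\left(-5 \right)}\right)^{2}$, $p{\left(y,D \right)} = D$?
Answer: $\frac{1}{32844552} \approx 3.0446 \cdot 10^{-8}$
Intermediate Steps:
$g{\left(l \right)} = 1 + l^{2} - 4 l$ ($g{\left(l \right)} = \left(l^{2} - 4 l\right) + 1 = 1 + l^{2} - 4 l$)
$A{\left(Y \right)} = 2116$ ($A{\left(Y \right)} = \left(0 + \left(1 + \left(-5\right)^{2} - -20\right)\right)^{2} = \left(0 + \left(1 + 25 + 20\right)\right)^{2} = \left(0 + 46\right)^{2} = 46^{2} = 2116$)
$\frac{1}{\left(74600 + a\right) A{\left(-152 \right)}} = \frac{1}{\left(74600 - 59078\right) 2116} = \frac{1}{15522} \cdot \frac{1}{2116} = \frac{1}{32844552}$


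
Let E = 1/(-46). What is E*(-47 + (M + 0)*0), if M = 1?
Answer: 47/46 ≈ 1.0217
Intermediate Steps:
E = -1/46 ≈ -0.021739
E*(-47 + (M + 0)*0) = -(-47 + (1 + 0)*0)/46 = -(-47 + 1*0)/46 = -(-47 + 0)/46 = -1/46*(-47) = 47/46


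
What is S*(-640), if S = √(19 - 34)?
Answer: -640*I*√15 ≈ -2478.7*I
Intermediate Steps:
S = I*√15 (S = √(-15) = I*√15 ≈ 3.873*I)
S*(-640) = (I*√15)*(-640) = -640*I*√15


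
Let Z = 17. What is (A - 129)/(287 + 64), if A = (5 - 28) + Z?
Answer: -5/13 ≈ -0.38462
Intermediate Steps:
A = -6 (A = (5 - 28) + 17 = -23 + 17 = -6)
(A - 129)/(287 + 64) = (-6 - 129)/(287 + 64) = -135/351 = -135*1/351 = -5/13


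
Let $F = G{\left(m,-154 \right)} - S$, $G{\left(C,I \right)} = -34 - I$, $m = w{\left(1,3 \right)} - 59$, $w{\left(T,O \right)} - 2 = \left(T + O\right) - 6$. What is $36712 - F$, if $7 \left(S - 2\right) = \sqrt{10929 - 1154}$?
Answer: $36594 + \frac{5 \sqrt{391}}{7} \approx 36608.0$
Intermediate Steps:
$w{\left(T,O \right)} = -4 + O + T$ ($w{\left(T,O \right)} = 2 - \left(6 - O - T\right) = 2 + \left(-6 + O + T\right) = -4 + O + T$)
$m = -59$ ($m = \left(-4 + 3 + 1\right) - 59 = 0 - 59 = -59$)
$S = 2 + \frac{5 \sqrt{391}}{7}$ ($S = 2 + \frac{\sqrt{10929 - 1154}}{7} = 2 + \frac{\sqrt{9775}}{7} = 2 + \frac{5 \sqrt{391}}{7} \approx 16.124$)
$F = 118 - \frac{5 \sqrt{391}}{7}$ ($F = \left(-34 - -154\right) - \left(2 + \frac{5 \sqrt{391}}{7}\right) = \left(-34 + 154\right) - \left(2 + \frac{5 \sqrt{391}}{7}\right) = 120 - \left(2 + \frac{5 \sqrt{391}}{7}\right) = 118 - \frac{5 \sqrt{391}}{7} \approx 103.88$)
$36712 - F = 36712 - \left(118 - \frac{5 \sqrt{391}}{7}\right) = 36594 + \frac{5 \sqrt{391}}{7}$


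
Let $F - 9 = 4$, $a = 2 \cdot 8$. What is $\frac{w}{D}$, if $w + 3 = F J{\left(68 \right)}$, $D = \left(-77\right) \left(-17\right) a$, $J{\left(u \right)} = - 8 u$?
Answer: $- \frac{7075}{20944} \approx -0.33781$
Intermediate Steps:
$a = 16$
$F = 13$ ($F = 9 + 4 = 13$)
$D = 20944$ ($D = \left(-77\right) \left(-17\right) 16 = 1309 \cdot 16 = 20944$)
$w = -7075$ ($w = -3 + 13 \left(\left(-8\right) 68\right) = -3 + 13 \left(-544\right) = -3 - 7072 = -7075$)
$\frac{w}{D} = - \frac{7075}{20944}$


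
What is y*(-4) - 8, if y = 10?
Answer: -48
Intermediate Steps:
y*(-4) - 8 = 10*(-4) - 8 = -40 - 8 = -48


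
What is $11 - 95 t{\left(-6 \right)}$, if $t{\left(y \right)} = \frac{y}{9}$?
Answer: $\frac{223}{3} \approx 74.333$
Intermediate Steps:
$t{\left(y \right)} = \frac{y}{9}$ ($t{\left(y \right)} = y \frac{1}{9} = \frac{y}{9}$)
$11 - 95 t{\left(-6 \right)} = 11 - 95 \cdot \frac{1}{9} \left(-6\right) = 11 - - \frac{190}{3} = 11 + \frac{190}{3} = \frac{223}{3}$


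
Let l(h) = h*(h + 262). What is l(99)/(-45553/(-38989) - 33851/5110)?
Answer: -7120416420810/1087040809 ≈ -6550.3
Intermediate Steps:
l(h) = h*(262 + h)
l(99)/(-45553/(-38989) - 33851/5110) = (99*(262 + 99))/(-45553/(-38989) - 33851/5110) = (99*361)/(-45553*(-1/38989) - 33851*1/5110) = 35739/(45553/38989 - 33851/5110) = 35739/(-1087040809/199233790) = 35739*(-199233790/1087040809) = -7120416420810/1087040809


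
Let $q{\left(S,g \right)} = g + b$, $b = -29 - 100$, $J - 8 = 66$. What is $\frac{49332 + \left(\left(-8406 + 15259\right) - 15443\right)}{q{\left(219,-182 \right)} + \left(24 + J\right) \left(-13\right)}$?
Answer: $- \frac{40742}{1585} \approx -25.705$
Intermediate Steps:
$J = 74$ ($J = 8 + 66 = 74$)
$b = -129$
$q{\left(S,g \right)} = -129 + g$ ($q{\left(S,g \right)} = g - 129 = -129 + g$)
$\frac{49332 + \left(\left(-8406 + 15259\right) - 15443\right)}{q{\left(219,-182 \right)} + \left(24 + J\right) \left(-13\right)} = \frac{49332 + \left(\left(-8406 + 15259\right) - 15443\right)}{\left(-129 - 182\right) + \left(24 + 74\right) \left(-13\right)} = \frac{49332 + \left(6853 - 15443\right)}{-311 + 98 \left(-13\right)} = \frac{49332 - 8590}{-311 - 1274} = \frac{40742}{-1585} = 40742 \left(- \frac{1}{1585}\right) = - \frac{40742}{1585}$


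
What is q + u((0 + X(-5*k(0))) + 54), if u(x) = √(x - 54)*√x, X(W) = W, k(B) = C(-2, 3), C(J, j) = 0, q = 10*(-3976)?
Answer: -39760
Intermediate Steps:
q = -39760
k(B) = 0
u(x) = √x*√(-54 + x) (u(x) = √(-54 + x)*√x = √x*√(-54 + x))
q + u((0 + X(-5*k(0))) + 54) = -39760 + √((0 - 5*0) + 54)*√(-54 + ((0 - 5*0) + 54)) = -39760 + √((0 + 0) + 54)*√(-54 + ((0 + 0) + 54)) = -39760 + √(0 + 54)*√(-54 + (0 + 54)) = -39760 + √54*√(-54 + 54) = -39760 + (3*√6)*√0 = -39760 + (3*√6)*0 = -39760 + 0 = -39760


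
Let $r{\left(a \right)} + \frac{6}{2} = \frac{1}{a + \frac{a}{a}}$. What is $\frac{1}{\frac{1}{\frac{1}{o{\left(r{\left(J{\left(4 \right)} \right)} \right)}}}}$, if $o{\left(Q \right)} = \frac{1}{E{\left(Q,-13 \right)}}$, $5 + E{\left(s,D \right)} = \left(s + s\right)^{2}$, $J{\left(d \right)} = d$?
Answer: $\frac{659}{25} \approx 26.36$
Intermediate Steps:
$r{\left(a \right)} = -3 + \frac{1}{1 + a}$ ($r{\left(a \right)} = -3 + \frac{1}{a + \frac{a}{a}} = -3 + \frac{1}{a + 1} = -3 + \frac{1}{1 + a}$)
$E{\left(s,D \right)} = -5 + 4 s^{2}$ ($E{\left(s,D \right)} = -5 + \left(s + s\right)^{2} = -5 + \left(2 s\right)^{2} = -5 + 4 s^{2}$)
$o{\left(Q \right)} = \frac{1}{-5 + 4 Q^{2}}$
$\frac{1}{\frac{1}{\frac{1}{o{\left(r{\left(J{\left(4 \right)} \right)} \right)}}}} = \frac{1}{\frac{1}{\frac{1}{\frac{1}{-5 + 4 \left(\frac{-2 - 12}{1 + 4}\right)^{2}}}}} = \frac{1}{\frac{1}{\frac{1}{\frac{1}{-5 + 4 \left(\frac{-2 - 12}{5}\right)^{2}}}}} = \frac{1}{\frac{1}{\frac{1}{\frac{1}{-5 + 4 \left(\frac{1}{5} \left(-14\right)\right)^{2}}}}} = \frac{1}{\frac{1}{\frac{1}{\frac{1}{-5 + 4 \left(- \frac{14}{5}\right)^{2}}}}} = \frac{1}{\frac{1}{\frac{1}{\frac{1}{-5 + 4 \cdot \frac{196}{25}}}}} = \frac{1}{\frac{1}{\frac{1}{\frac{1}{-5 + \frac{784}{25}}}}} = \frac{1}{\frac{1}{\frac{1}{\frac{1}{\frac{659}{25}}}}} = \frac{1}{\frac{1}{\frac{1}{\frac{25}{659}}}} = \frac{1}{\frac{1}{\frac{659}{25}}} = \frac{1}{\frac{25}{659}} = \frac{659}{25}$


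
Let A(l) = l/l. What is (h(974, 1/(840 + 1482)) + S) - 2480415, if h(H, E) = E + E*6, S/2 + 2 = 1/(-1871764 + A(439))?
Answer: -3593493533365579/1448744562 ≈ -2.4804e+6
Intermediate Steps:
A(l) = 1
S = -7487054/1871763 (S = -4 + 2/(-1871764 + 1) = -4 + 2/(-1871763) = -4 + 2*(-1/1871763) = -4 - 2/1871763 = -7487054/1871763 ≈ -4.0000)
h(H, E) = 7*E (h(H, E) = E + 6*E = 7*E)
(h(974, 1/(840 + 1482)) + S) - 2480415 = (7/(840 + 1482) - 7487054/1871763) - 2480415 = (7/2322 - 7487054/1871763) - 2480415 = -5790612349/1448744562 - 2480415 = -3593493533365579/1448744562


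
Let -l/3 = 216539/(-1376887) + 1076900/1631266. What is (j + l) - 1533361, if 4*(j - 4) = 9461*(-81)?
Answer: -7748685230107708755/4492137897884 ≈ -1.7249e+6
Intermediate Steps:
l = -1694305352889/1123034474471 (l = -3*(216539/(-1376887) + 1076900/1631266) = -3*(216539*(-1/1376887) + 1076900*(1/1631266)) = -3*(-216539/1376887 + 538450/815633) = -3*564768450963/1123034474471 = -1694305352889/1123034474471 ≈ -1.5087)
j = -766325/4 (j = 4 + (9461*(-81))/4 = 4 + (¼)*(-766341) = 4 - 766341/4 = -766325/4 ≈ -1.9158e+5)
(j + l) - 1533361 = (-766325/4 - 1694305352889/1123034474471) - 1533361 = -860616170870400631/4492137897884 - 1533361 = -7748685230107708755/4492137897884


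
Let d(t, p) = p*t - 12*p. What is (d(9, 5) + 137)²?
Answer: 14884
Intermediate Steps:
d(t, p) = -12*p + p*t
(d(9, 5) + 137)² = (5*(-12 + 9) + 137)² = (5*(-3) + 137)² = (-15 + 137)² = 122² = 14884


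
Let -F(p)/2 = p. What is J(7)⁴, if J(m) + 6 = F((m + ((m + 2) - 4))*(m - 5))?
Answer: 8503056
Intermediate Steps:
F(p) = -2*p
J(m) = -6 - 2*(-5 + m)*(-2 + 2*m) (J(m) = -6 - 2*(m + ((m + 2) - 4))*(m - 5) = -6 - 2*(m + ((2 + m) - 4))*(-5 + m) = -6 - 2*(m + (-2 + m))*(-5 + m) = -6 - 2*(-2 + 2*m)*(-5 + m) = -6 - 2*(-5 + m)*(-2 + 2*m))
J(7)⁴ = (-26 - 4*7² + 24*7)⁴ = (-26 - 4*49 + 168)⁴ = (-26 - 196 + 168)⁴ = (-54)⁴ = 8503056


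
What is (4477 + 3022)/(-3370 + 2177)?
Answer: -7499/1193 ≈ -6.2858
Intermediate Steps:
(4477 + 3022)/(-3370 + 2177) = 7499/(-1193) = 7499*(-1/1193) = -7499/1193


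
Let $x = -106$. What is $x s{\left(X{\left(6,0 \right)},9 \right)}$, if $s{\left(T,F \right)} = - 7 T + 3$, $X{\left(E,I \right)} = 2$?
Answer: $1166$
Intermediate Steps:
$s{\left(T,F \right)} = 3 - 7 T$
$x s{\left(X{\left(6,0 \right)},9 \right)} = - 106 \left(3 - 14\right) = \left(-106\right) \left(-11\right) = 1166$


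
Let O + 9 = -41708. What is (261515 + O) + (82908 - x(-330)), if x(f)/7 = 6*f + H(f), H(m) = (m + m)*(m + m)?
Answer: -2732634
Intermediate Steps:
H(m) = 4*m² (H(m) = (2*m)*(2*m) = 4*m²)
O = -41717 (O = -9 - 41708 = -41717)
x(f) = 28*f² + 42*f (x(f) = 7*(6*f + 4*f²) = 7*(4*f² + 6*f) = 28*f² + 42*f)
(261515 + O) + (82908 - x(-330)) = (261515 - 41717) + (82908 - 14*(-330)*(3 + 2*(-330))) = 219798 + (82908 - 14*(-330)*(3 - 660)) = 219798 + (82908 - 14*(-330)*(-657)) = 219798 + (82908 - 1*3035340) = 219798 + (82908 - 3035340) = 219798 - 2952432 = -2732634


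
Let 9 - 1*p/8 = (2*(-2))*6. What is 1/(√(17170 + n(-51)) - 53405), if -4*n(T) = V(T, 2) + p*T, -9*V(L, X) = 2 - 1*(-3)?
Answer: -1922580/102674645599 - 6*√739301/102674645599 ≈ -1.8775e-5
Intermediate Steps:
V(L, X) = -5/9 (V(L, X) = -(2 - 1*(-3))/9 = -(2 + 3)/9 = -⅑*5 = -5/9)
p = 264 (p = 72 - 8*2*(-2)*6 = 72 - (-32)*6 = 72 - 8*(-24) = 72 + 192 = 264)
n(T) = 5/36 - 66*T (n(T) = -(-5/9 + 264*T)/4 = 5/36 - 66*T)
1/(√(17170 + n(-51)) - 53405) = 1/(√(17170 + (5/36 - 66*(-51))) - 53405) = 1/(√(17170 + (5/36 + 3366)) - 53405) = 1/(√(17170 + 121181/36) - 53405) = 1/(√(739301/36) - 53405) = 1/(√739301/6 - 53405) = 1/(-53405 + √739301/6)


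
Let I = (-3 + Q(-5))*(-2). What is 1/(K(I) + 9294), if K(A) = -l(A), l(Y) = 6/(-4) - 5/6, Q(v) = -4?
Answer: 3/27889 ≈ 0.00010757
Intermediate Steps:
l(Y) = -7/3 (l(Y) = 6*(-¼) - 5*⅙ = -3/2 - ⅚ = -7/3)
I = 14 (I = (-3 - 4)*(-2) = -7*(-2) = 14)
K(A) = 7/3 (K(A) = -1*(-7/3) = 7/3)
1/(K(I) + 9294) = 1/(7/3 + 9294) = 1/(27889/3) = 3/27889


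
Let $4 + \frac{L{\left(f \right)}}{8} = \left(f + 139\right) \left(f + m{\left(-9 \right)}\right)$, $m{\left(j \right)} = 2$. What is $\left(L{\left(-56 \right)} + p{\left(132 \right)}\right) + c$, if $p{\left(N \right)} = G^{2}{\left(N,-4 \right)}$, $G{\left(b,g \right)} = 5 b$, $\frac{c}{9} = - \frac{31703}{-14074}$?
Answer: $\frac{5625832015}{14074} \approx 3.9973 \cdot 10^{5}$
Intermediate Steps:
$c = \frac{285327}{14074}$ ($c = 9 \left(- \frac{31703}{-14074}\right) = 9 \left(\left(-31703\right) \left(- \frac{1}{14074}\right)\right) = 9 \cdot \frac{31703}{14074} = \frac{285327}{14074} \approx 20.273$)
$L{\left(f \right)} = -32 + 8 \left(2 + f\right) \left(139 + f\right)$ ($L{\left(f \right)} = -32 + 8 \left(f + 139\right) \left(f + 2\right) = -32 + 8 \left(139 + f\right) \left(2 + f\right) = -32 + 8 \left(2 + f\right) \left(139 + f\right)$)
$p{\left(N \right)} = 25 N^{2}$ ($p{\left(N \right)} = \left(5 N\right)^{2} = 25 N^{2}$)
$\left(L{\left(-56 \right)} + p{\left(132 \right)}\right) + c = \left(\left(2192 + 8 \left(-56\right)^{2} + 1128 \left(-56\right)\right) + 25 \cdot 132^{2}\right) + \frac{285327}{14074} = \left(\left(2192 + 8 \cdot 3136 - 63168\right) + 25 \cdot 17424\right) + \frac{285327}{14074} = \left(\left(2192 + 25088 - 63168\right) + 435600\right) + \frac{285327}{14074} = \left(-35888 + 435600\right) + \frac{285327}{14074} = 399712 + \frac{285327}{14074} = \frac{5625832015}{14074}$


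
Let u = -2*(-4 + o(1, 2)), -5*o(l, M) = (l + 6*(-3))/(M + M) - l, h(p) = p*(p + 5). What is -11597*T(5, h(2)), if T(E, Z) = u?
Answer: -684223/10 ≈ -68422.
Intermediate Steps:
h(p) = p*(5 + p)
o(l, M) = l/5 - (-18 + l)/(10*M) (o(l, M) = -((l + 6*(-3))/(M + M) - l)/5 = -((l - 18)/((2*M)) - l)/5 = -((-18 + l)*(1/(2*M)) - l)/5 = -((-18 + l)/(2*M) - l)/5 = -(-l + (-18 + l)/(2*M))/5 = l/5 - (-18 + l)/(10*M))
u = 59/10 (u = -2*(-4 + (⅒)*(18 - 1*1 + 2*2*1)/2) = -2*(-4 + (⅒)*(½)*(18 - 1 + 4)) = -2*(-4 + (⅒)*(½)*21) = -2*(-4 + 21/20) = -2*(-59/20) = 59/10 ≈ 5.9000)
T(E, Z) = 59/10
-11597*T(5, h(2)) = -11597*59/10 = -684223/10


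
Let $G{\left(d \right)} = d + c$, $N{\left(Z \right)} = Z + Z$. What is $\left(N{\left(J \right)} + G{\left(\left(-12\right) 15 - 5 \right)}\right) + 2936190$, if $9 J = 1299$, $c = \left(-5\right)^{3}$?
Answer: $\frac{8808506}{3} \approx 2.9362 \cdot 10^{6}$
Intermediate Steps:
$c = -125$
$J = \frac{433}{3}$ ($J = \frac{1}{9} \cdot 1299 = \frac{433}{3} \approx 144.33$)
$N{\left(Z \right)} = 2 Z$
$G{\left(d \right)} = -125 + d$ ($G{\left(d \right)} = d - 125 = -125 + d$)
$\left(N{\left(J \right)} + G{\left(\left(-12\right) 15 - 5 \right)}\right) + 2936190 = \left(2 \cdot \frac{433}{3} - 310\right) + 2936190 = \left(\frac{866}{3} - 310\right) + 2936190 = - \frac{64}{3} + 2936190 = \frac{8808506}{3}$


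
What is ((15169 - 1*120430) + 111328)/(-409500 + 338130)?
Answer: -6067/71370 ≈ -0.085008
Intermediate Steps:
((15169 - 1*120430) + 111328)/(-409500 + 338130) = ((15169 - 120430) + 111328)/(-71370) = (-105261 + 111328)*(-1/71370) = 6067*(-1/71370) = -6067/71370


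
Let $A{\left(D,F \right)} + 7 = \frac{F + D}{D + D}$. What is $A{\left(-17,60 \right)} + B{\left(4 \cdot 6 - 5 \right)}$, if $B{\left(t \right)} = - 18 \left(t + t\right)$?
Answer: $- \frac{23537}{34} \approx -692.26$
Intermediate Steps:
$B{\left(t \right)} = - 36 t$ ($B{\left(t \right)} = - 18 \cdot 2 t = - 36 t$)
$A{\left(D,F \right)} = -7 + \frac{D + F}{2 D}$ ($A{\left(D,F \right)} = -7 + \frac{F + D}{D + D} = -7 + \frac{D + F}{2 D}$)
$A{\left(-17,60 \right)} + B{\left(4 \cdot 6 - 5 \right)} = \frac{60 - -221}{2 \left(-17\right)} - 36 \left(4 \cdot 6 - 5\right) = \frac{1}{2} \left(- \frac{1}{17}\right) \left(60 + 221\right) - 36 \left(24 - 5\right) = \frac{1}{2} \left(- \frac{1}{17}\right) 281 - 684 = - \frac{281}{34} - 684 = - \frac{23537}{34}$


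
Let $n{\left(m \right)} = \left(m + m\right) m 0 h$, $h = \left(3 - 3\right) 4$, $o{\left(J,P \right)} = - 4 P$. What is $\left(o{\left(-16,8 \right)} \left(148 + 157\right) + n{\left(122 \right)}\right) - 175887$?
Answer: $-185647$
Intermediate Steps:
$h = 0$ ($h = 0 \cdot 4 = 0$)
$n{\left(m \right)} = 0$ ($n{\left(m \right)} = \left(m + m\right) m 0 \cdot 0 = 2 m 0 \cdot 0 = 0 \cdot 0 = 0$)
$\left(o{\left(-16,8 \right)} \left(148 + 157\right) + n{\left(122 \right)}\right) - 175887 = \left(\left(-4\right) 8 \left(148 + 157\right) + 0\right) - 175887 = \left(\left(-32\right) 305 + 0\right) - 175887 = \left(-9760 + 0\right) - 175887 = -9760 - 175887 = -185647$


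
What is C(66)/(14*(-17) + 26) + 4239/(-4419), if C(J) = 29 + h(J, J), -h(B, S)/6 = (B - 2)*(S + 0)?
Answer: 12329813/104092 ≈ 118.45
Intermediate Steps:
h(B, S) = -6*S*(-2 + B) (h(B, S) = -6*(B - 2)*(S + 0) = -6*(-2 + B)*S = -6*S*(-2 + B))
C(J) = 29 + 6*J*(2 - J)
C(66)/(14*(-17) + 26) + 4239/(-4419) = (29 - 6*66*(-2 + 66))/(14*(-17) + 26) + 4239/(-4419) = (29 - 6*66*64)/(-238 + 26) + 4239*(-1/4419) = (29 - 25344)/(-212) - 471/491 = -25315*(-1/212) - 471/491 = 25315/212 - 471/491 = 12329813/104092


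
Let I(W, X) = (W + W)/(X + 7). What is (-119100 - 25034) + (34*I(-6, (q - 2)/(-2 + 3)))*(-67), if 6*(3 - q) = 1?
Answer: -6610282/47 ≈ -1.4064e+5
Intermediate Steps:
q = 17/6 (q = 3 - 1/6*1 = 3 - 1/6 = 17/6 ≈ 2.8333)
I(W, X) = 2*W/(7 + X) (I(W, X) = (2*W)/(7 + X) = 2*W/(7 + X))
(-119100 - 25034) + (34*I(-6, (q - 2)/(-2 + 3)))*(-67) = (-119100 - 25034) + (34*(2*(-6)/(7 + (17/6 - 2)/(-2 + 3))))*(-67) = -144134 + (34*(2*(-6)/(7 + (5/6)/1)))*(-67) = -144134 + (34*(2*(-6)/(7 + (5/6)*1)))*(-67) = -144134 + (34*(2*(-6)/(7 + 5/6)))*(-67) = -144134 + (34*(2*(-6)/(47/6)))*(-67) = -144134 + (34*(2*(-6)*(6/47)))*(-67) = -144134 + (34*(-72/47))*(-67) = -144134 - 2448/47*(-67) = -144134 + 164016/47 = -6610282/47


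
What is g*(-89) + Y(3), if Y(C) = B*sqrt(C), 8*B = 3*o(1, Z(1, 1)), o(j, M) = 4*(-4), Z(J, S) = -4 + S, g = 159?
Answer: -14151 - 6*sqrt(3) ≈ -14161.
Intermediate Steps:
o(j, M) = -16
B = -6 (B = (3*(-16))/8 = (1/8)*(-48) = -6)
Y(C) = -6*sqrt(C)
g*(-89) + Y(3) = 159*(-89) - 6*sqrt(3) = -14151 - 6*sqrt(3)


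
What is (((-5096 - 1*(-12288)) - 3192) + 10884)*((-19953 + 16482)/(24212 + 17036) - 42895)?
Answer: -6583700859751/10312 ≈ -6.3845e+8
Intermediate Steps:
(((-5096 - 1*(-12288)) - 3192) + 10884)*((-19953 + 16482)/(24212 + 17036) - 42895) = (((-5096 + 12288) - 3192) + 10884)*(-3471/41248 - 42895) = ((7192 - 3192) + 10884)*(-3471*1/41248 - 42895) = (4000 + 10884)*(-3471/41248 - 42895) = 14884*(-1769336431/41248) = -6583700859751/10312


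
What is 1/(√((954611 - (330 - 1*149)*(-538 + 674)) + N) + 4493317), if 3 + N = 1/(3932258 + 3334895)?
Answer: 32653622116501/146723068609255771040 - √49114284342535833881/146723068609255771040 ≈ 2.2250e-7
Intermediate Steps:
N = -21801458/7267153 (N = -3 + 1/(3932258 + 3334895) = -3 + 1/7267153 = -21801458/7267153 ≈ -3.0000)
1/(√((954611 - (330 - 1*149)*(-538 + 674)) + N) + 4493317) = 1/(√((954611 - (330 - 1*149)*(-538 + 674)) - 21801458/7267153) + 4493317) = 1/(√((954611 - (330 - 149)*136) - 21801458/7267153) + 4493317) = 1/(√((954611 - 181*136) - 21801458/7267153) + 4493317) = 1/(√((954611 - 1*24616) - 21801458/7267153) + 4493317) = 1/(√((954611 - 24616) - 21801458/7267153) + 4493317) = 1/(√(929995 - 21801458/7267153) + 4493317) = 1/(√(6758394152777/7267153) + 4493317) = 1/(√49114284342535833881/7267153 + 4493317) = 1/(4493317 + √49114284342535833881/7267153)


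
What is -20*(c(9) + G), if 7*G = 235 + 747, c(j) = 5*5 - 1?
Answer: -23000/7 ≈ -3285.7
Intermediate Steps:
c(j) = 24 (c(j) = 25 - 1 = 24)
G = 982/7 (G = (235 + 747)/7 = (⅐)*982 = 982/7 ≈ 140.29)
-20*(c(9) + G) = -20*(24 + 982/7) = -20*1150/7 = -23000/7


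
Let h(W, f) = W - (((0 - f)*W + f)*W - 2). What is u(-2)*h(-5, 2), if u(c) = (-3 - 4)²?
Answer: 2793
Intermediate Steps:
u(c) = 49 (u(c) = (-7)² = 49)
h(W, f) = 2 + W - W*(f - W*f) (h(W, f) = W - (((-f)*W + f)*W - 2) = W - ((-W*f + f)*W - 2) = W - ((f - W*f)*W - 2) = W - (W*(f - W*f) - 2) = W - (-2 + W*(f - W*f)) = W + (2 - W*(f - W*f)) = 2 + W - W*(f - W*f))
u(-2)*h(-5, 2) = 49*(2 - 5 + 2*(-5)² - 1*(-5)*2) = 49*(2 - 5 + 2*25 + 10) = 49*(2 - 5 + 50 + 10) = 49*57 = 2793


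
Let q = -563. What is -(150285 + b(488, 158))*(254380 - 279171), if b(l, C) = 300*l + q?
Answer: 7341160502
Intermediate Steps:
b(l, C) = -563 + 300*l (b(l, C) = 300*l - 563 = -563 + 300*l)
-(150285 + b(488, 158))*(254380 - 279171) = -(150285 + (-563 + 300*488))*(254380 - 279171) = -(150285 + (-563 + 146400))*(-24791) = -(150285 + 145837)*(-24791) = -296122*(-24791) = -1*(-7341160502) = 7341160502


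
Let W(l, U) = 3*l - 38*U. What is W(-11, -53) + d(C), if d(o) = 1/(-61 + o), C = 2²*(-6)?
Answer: 168384/85 ≈ 1981.0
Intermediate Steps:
C = -24 (C = 4*(-6) = -24)
W(l, U) = -38*U + 3*l
W(-11, -53) + d(C) = (-38*(-53) + 3*(-11)) + 1/(-61 - 24) = (2014 - 33) + 1/(-85) = 1981 - 1/85 = 168384/85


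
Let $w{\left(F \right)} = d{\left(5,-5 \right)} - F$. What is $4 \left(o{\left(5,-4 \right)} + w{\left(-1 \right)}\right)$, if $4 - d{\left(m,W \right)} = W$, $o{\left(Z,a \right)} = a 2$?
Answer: $8$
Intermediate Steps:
$o{\left(Z,a \right)} = 2 a$
$d{\left(m,W \right)} = 4 - W$
$w{\left(F \right)} = 9 - F$ ($w{\left(F \right)} = \left(4 - -5\right) - F = \left(4 + 5\right) - F = 9 - F$)
$4 \left(o{\left(5,-4 \right)} + w{\left(-1 \right)}\right) = 4 \left(2 \left(-4\right) + \left(9 - -1\right)\right) = 4 \left(-8 + \left(9 + 1\right)\right) = 4 \left(-8 + 10\right) = 4 \cdot 2 = 8$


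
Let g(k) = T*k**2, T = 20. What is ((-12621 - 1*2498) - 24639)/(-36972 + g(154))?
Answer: -19879/218674 ≈ -0.090907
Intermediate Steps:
g(k) = 20*k**2
((-12621 - 1*2498) - 24639)/(-36972 + g(154)) = ((-12621 - 1*2498) - 24639)/(-36972 + 20*154**2) = ((-12621 - 2498) - 24639)/(-36972 + 20*23716) = (-15119 - 24639)/(-36972 + 474320) = -39758/437348 = -39758*1/437348 = -19879/218674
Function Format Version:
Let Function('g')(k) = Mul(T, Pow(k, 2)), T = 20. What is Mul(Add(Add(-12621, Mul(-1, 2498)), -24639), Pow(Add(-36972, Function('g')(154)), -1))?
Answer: Rational(-19879, 218674) ≈ -0.090907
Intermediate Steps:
Function('g')(k) = Mul(20, Pow(k, 2))
Mul(Add(Add(-12621, Mul(-1, 2498)), -24639), Pow(Add(-36972, Function('g')(154)), -1)) = Mul(Add(Add(-12621, Mul(-1, 2498)), -24639), Pow(Add(-36972, Mul(20, Pow(154, 2))), -1)) = Mul(Add(Add(-12621, -2498), -24639), Pow(Add(-36972, Mul(20, 23716)), -1)) = Mul(Add(-15119, -24639), Pow(Add(-36972, 474320), -1)) = Mul(-39758, Pow(437348, -1)) = Mul(-39758, Rational(1, 437348)) = Rational(-19879, 218674)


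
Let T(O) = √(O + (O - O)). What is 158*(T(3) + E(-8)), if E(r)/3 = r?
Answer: -3792 + 158*√3 ≈ -3518.3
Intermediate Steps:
E(r) = 3*r
T(O) = √O (T(O) = √(O + 0) = √O)
158*(T(3) + E(-8)) = 158*(√3 + 3*(-8)) = 158*(√3 - 24) = 158*(-24 + √3) = -3792 + 158*√3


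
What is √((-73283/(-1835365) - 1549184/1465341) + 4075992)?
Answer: √601671483169516934470283891055/384205083495 ≈ 2018.9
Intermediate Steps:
√((-73283/(-1835365) - 1549184/1465341) + 4075992) = √((-73283*(-1/1835365) - 1549184*1/1465341) + 4075992) = √((10469/262195 - 1549184/1465341) + 4075992) = √(-390847643951/384205083495 + 4075992) = √(1566016455837308089/384205083495) = √601671483169516934470283891055/384205083495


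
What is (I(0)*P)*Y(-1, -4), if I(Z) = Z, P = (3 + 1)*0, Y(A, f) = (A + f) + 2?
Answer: 0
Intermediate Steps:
Y(A, f) = 2 + A + f
P = 0 (P = 4*0 = 0)
(I(0)*P)*Y(-1, -4) = (0*0)*(2 - 1 - 4) = 0*(-3) = 0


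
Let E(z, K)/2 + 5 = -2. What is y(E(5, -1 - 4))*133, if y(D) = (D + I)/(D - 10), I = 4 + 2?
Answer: 133/3 ≈ 44.333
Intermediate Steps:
E(z, K) = -14 (E(z, K) = -10 + 2*(-2) = -10 - 4 = -14)
I = 6
y(D) = (6 + D)/(-10 + D) (y(D) = (D + 6)/(D - 10) = (6 + D)/(-10 + D))
y(E(5, -1 - 4))*133 = ((6 - 14)/(-10 - 14))*133 = (-8/(-24))*133 = -1/24*(-8)*133 = (⅓)*133 = 133/3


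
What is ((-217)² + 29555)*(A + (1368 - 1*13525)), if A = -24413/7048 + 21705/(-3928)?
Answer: -403350872950152/432571 ≈ -9.3245e+8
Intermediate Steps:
A = -3888611/432571 (A = -24413*1/7048 + 21705*(-1/3928) = -24413/7048 - 21705/3928 = -3888611/432571 ≈ -8.9895)
((-217)² + 29555)*(A + (1368 - 1*13525)) = ((-217)² + 29555)*(-3888611/432571 + (1368 - 1*13525)) = (47089 + 29555)*(-3888611/432571 + (1368 - 13525)) = 76644*(-3888611/432571 - 12157) = 76644*(-5262654258/432571) = -403350872950152/432571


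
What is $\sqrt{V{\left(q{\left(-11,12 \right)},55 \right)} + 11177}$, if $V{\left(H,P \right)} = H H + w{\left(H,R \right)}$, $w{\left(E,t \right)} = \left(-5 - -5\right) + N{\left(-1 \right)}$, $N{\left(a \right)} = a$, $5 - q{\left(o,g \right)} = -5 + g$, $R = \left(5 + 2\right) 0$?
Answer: $2 \sqrt{2795} \approx 105.74$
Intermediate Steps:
$R = 0$ ($R = 7 \cdot 0 = 0$)
$q{\left(o,g \right)} = 10 - g$ ($q{\left(o,g \right)} = 5 - \left(-5 + g\right) = 10 - g$)
$w{\left(E,t \right)} = -1$ ($w{\left(E,t \right)} = \left(-5 - -5\right) - 1 = \left(-5 + 5\right) - 1 = 0 - 1 = -1$)
$V{\left(H,P \right)} = -1 + H^{2}$ ($V{\left(H,P \right)} = H H - 1 = H^{2} - 1 = -1 + H^{2}$)
$\sqrt{V{\left(q{\left(-11,12 \right)},55 \right)} + 11177} = \sqrt{\left(-1 + \left(10 - 12\right)^{2}\right) + 11177} = \sqrt{\left(-1 + \left(-2\right)^{2}\right) + 11177} = \sqrt{\left(-1 + 4\right) + 11177} = \sqrt{3 + 11177} = \sqrt{11180} = 2 \sqrt{2795}$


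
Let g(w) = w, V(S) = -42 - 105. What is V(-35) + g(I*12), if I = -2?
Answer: -171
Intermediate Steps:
V(S) = -147
V(-35) + g(I*12) = -147 - 2*12 = -147 - 24 = -171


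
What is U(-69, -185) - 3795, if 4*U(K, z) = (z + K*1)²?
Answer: 12334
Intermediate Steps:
U(K, z) = (K + z)²/4 (U(K, z) = (z + K*1)²/4 = (z + K)²/4 = (K + z)²/4)
U(-69, -185) - 3795 = (-69 - 185)²/4 - 3795 = (¼)*(-254)² - 3795 = (¼)*64516 - 3795 = 16129 - 3795 = 12334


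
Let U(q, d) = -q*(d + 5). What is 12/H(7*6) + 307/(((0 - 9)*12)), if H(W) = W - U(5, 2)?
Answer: -22343/8316 ≈ -2.6867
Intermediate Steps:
U(q, d) = -q*(5 + d)
H(W) = 35 + W (H(W) = W - (-1)*5*(5 + 2) = W - (-1)*5*7 = W - 1*(-35) = W + 35 = 35 + W)
12/H(7*6) + 307/(((0 - 9)*12)) = 12/(35 + 7*6) + 307/(((0 - 9)*12)) = 12/(35 + 42) + 307/((-9*12)) = 12/77 + 307/(-108) = 12*(1/77) + 307*(-1/108) = 12/77 - 307/108 = -22343/8316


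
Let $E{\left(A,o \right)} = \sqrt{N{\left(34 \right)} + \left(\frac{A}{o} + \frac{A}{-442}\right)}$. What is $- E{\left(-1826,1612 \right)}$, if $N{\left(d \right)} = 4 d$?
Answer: $- \frac{\sqrt{26096240014}}{13702} \approx -11.79$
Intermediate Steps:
$E{\left(A,o \right)} = \sqrt{136 - \frac{A}{442} + \frac{A}{o}}$ ($E{\left(A,o \right)} = \sqrt{4 \cdot 34 + \left(\frac{A}{o} + \frac{A}{-442}\right)} = \sqrt{136 + \left(\frac{A}{o} + A \left(- \frac{1}{442}\right)\right)} = \sqrt{136 - \left(\frac{A}{442} - \frac{A}{o}\right)} = \sqrt{136 - \frac{A}{442} + \frac{A}{o}}$)
$- E{\left(-1826,1612 \right)} = - \frac{\sqrt{26569504 - -807092 + 195364 \left(-1826\right) \frac{1}{1612}}}{442} = - \frac{\sqrt{26569504 + 807092 + 195364 \left(-1826\right) \frac{1}{1612}}}{442} = - \frac{\sqrt{26569504 + 807092 - \frac{6860282}{31}}}{442} = - \frac{\sqrt{\frac{841814194}{31}}}{442} = - \frac{\frac{1}{31} \sqrt{26096240014}}{442} = - \frac{\sqrt{26096240014}}{13702}$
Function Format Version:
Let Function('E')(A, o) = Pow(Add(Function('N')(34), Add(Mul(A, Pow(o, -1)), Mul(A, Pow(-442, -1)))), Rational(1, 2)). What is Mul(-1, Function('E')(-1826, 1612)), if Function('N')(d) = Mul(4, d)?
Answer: Mul(Rational(-1, 13702), Pow(26096240014, Rational(1, 2))) ≈ -11.790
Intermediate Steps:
Function('E')(A, o) = Pow(Add(136, Mul(Rational(-1, 442), A), Mul(A, Pow(o, -1))), Rational(1, 2)) (Function('E')(A, o) = Pow(Add(Mul(4, 34), Add(Mul(A, Pow(o, -1)), Mul(A, Pow(-442, -1)))), Rational(1, 2)) = Pow(Add(136, Add(Mul(A, Pow(o, -1)), Mul(A, Rational(-1, 442)))), Rational(1, 2)) = Pow(Add(136, Add(Mul(A, Pow(o, -1)), Mul(Rational(-1, 442), A))), Rational(1, 2)) = Pow(Add(136, Add(Mul(Rational(-1, 442), A), Mul(A, Pow(o, -1)))), Rational(1, 2)) = Pow(Add(136, Mul(Rational(-1, 442), A), Mul(A, Pow(o, -1))), Rational(1, 2)))
Mul(-1, Function('E')(-1826, 1612)) = Mul(-1, Mul(Rational(1, 442), Pow(Add(26569504, Mul(-442, -1826), Mul(195364, -1826, Pow(1612, -1))), Rational(1, 2)))) = Mul(-1, Mul(Rational(1, 442), Pow(Add(26569504, 807092, Mul(195364, -1826, Rational(1, 1612))), Rational(1, 2)))) = Mul(-1, Mul(Rational(1, 442), Pow(Add(26569504, 807092, Rational(-6860282, 31)), Rational(1, 2)))) = Mul(-1, Mul(Rational(1, 442), Pow(Rational(841814194, 31), Rational(1, 2)))) = Mul(-1, Mul(Rational(1, 442), Mul(Rational(1, 31), Pow(26096240014, Rational(1, 2))))) = Mul(-1, Mul(Rational(1, 13702), Pow(26096240014, Rational(1, 2)))) = Mul(Rational(-1, 13702), Pow(26096240014, Rational(1, 2)))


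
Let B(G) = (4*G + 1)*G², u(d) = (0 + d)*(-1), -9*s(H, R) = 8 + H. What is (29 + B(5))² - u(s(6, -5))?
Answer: 2762230/9 ≈ 3.0691e+5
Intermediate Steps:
s(H, R) = -8/9 - H/9 (s(H, R) = -(8 + H)/9 = -8/9 - H/9)
u(d) = -d (u(d) = d*(-1) = -d)
B(G) = G²*(1 + 4*G) (B(G) = (1 + 4*G)*G² = G²*(1 + 4*G))
(29 + B(5))² - u(s(6, -5)) = (29 + 5²*(1 + 4*5))² - (-1)*(-8/9 - ⅑*6) = (29 + 25*(1 + 20))² - (-1)*(-8/9 - ⅔) = (29 + 25*21)² - (-1)*(-14)/9 = (29 + 525)² - 1*14/9 = 554² - 14/9 = 306916 - 14/9 = 2762230/9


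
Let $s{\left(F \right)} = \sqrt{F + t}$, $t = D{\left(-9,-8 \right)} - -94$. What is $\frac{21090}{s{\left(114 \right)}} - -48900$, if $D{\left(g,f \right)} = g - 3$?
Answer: $\frac{352845}{7} \approx 50406.0$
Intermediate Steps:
$D{\left(g,f \right)} = -3 + g$ ($D{\left(g,f \right)} = g - 3 = -3 + g$)
$t = 82$ ($t = \left(-3 - 9\right) - -94 = -12 + 94 = 82$)
$s{\left(F \right)} = \sqrt{82 + F}$ ($s{\left(F \right)} = \sqrt{F + 82} = \sqrt{82 + F}$)
$\frac{21090}{s{\left(114 \right)}} - -48900 = \frac{21090}{\sqrt{82 + 114}} - -48900 = \frac{21090}{\sqrt{196}} + 48900 = \frac{21090}{14} + 48900 = 21090 \cdot \frac{1}{14} + 48900 = \frac{10545}{7} + 48900 = \frac{352845}{7}$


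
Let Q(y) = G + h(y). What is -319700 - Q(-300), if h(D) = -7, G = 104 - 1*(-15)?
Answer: -319812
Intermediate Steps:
G = 119 (G = 104 + 15 = 119)
Q(y) = 112 (Q(y) = 119 - 7 = 112)
-319700 - Q(-300) = -319700 - 1*112 = -319700 - 112 = -319812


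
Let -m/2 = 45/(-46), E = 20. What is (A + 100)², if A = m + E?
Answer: 7868025/529 ≈ 14873.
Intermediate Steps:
m = 45/23 (m = -90/(-46) = -90*(-1)/46 = -2*(-45/46) = 45/23 ≈ 1.9565)
A = 505/23 (A = 45/23 + 20 = 505/23 ≈ 21.957)
(A + 100)² = (505/23 + 100)² = (2805/23)² = 7868025/529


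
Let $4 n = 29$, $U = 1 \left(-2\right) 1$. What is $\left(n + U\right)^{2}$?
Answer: $\frac{441}{16} \approx 27.563$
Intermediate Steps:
$U = -2$ ($U = \left(-2\right) 1 = -2$)
$n = \frac{29}{4}$ ($n = \frac{1}{4} \cdot 29 = \frac{29}{4} \approx 7.25$)
$\left(n + U\right)^{2} = \left(\frac{29}{4} - 2\right)^{2} = \left(\frac{21}{4}\right)^{2} = \frac{441}{16}$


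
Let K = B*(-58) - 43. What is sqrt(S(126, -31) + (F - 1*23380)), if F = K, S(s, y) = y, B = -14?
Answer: I*sqrt(22642) ≈ 150.47*I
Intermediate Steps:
K = 769 (K = -14*(-58) - 43 = 812 - 43 = 769)
F = 769
sqrt(S(126, -31) + (F - 1*23380)) = sqrt(-31 + (769 - 1*23380)) = sqrt(-31 + (769 - 23380)) = sqrt(-31 - 22611) = sqrt(-22642) = I*sqrt(22642)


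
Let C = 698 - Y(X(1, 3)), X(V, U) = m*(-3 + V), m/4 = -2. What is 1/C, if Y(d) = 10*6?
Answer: 1/638 ≈ 0.0015674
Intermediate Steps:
m = -8 (m = 4*(-2) = -8)
X(V, U) = 24 - 8*V (X(V, U) = -8*(-3 + V) = 24 - 8*V)
Y(d) = 60
C = 638 (C = 698 - 1*60 = 698 - 60 = 638)
1/C = 1/638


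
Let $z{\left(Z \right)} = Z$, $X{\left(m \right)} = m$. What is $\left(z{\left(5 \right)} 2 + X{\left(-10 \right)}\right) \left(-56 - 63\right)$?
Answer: $0$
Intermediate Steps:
$\left(z{\left(5 \right)} 2 + X{\left(-10 \right)}\right) \left(-56 - 63\right) = \left(5 \cdot 2 - 10\right) \left(-56 - 63\right) = \left(10 - 10\right) \left(-56 - 63\right) = 0 \left(-119\right) = 0$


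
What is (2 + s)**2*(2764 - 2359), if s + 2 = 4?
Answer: 6480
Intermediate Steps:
s = 2 (s = -2 + 4 = 2)
(2 + s)**2*(2764 - 2359) = (2 + 2)**2*(2764 - 2359) = 4**2*405 = 16*405 = 6480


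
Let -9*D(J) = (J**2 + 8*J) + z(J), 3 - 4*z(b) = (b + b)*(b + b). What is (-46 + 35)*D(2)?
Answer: 737/36 ≈ 20.472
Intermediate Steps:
z(b) = 3/4 - b**2 (z(b) = 3/4 - (b + b)*(b + b)/4 = 3/4 - 2*b*2*b/4 = 3/4 - b**2)
D(J) = -1/12 - 8*J/9 (D(J) = -((J**2 + 8*J) + (3/4 - J**2))/9 = -(3/4 + 8*J)/9 = -1/12 - 8*J/9)
(-46 + 35)*D(2) = (-46 + 35)*(-1/12 - 8/9*2) = -11*(-1/12 - 16/9) = -11*(-67/36) = 737/36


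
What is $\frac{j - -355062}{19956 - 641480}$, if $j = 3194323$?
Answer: $- \frac{3549385}{621524} \approx -5.7108$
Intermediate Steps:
$\frac{j - -355062}{19956 - 641480} = \frac{3194323 - -355062}{19956 - 641480} = \frac{3194323 + 355062}{-621524} = 3549385 \left(- \frac{1}{621524}\right) = - \frac{3549385}{621524}$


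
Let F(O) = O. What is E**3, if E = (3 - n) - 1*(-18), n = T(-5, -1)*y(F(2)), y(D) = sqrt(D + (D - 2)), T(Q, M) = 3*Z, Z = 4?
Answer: 27405 - 19332*sqrt(2) ≈ 65.423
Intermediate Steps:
T(Q, M) = 12 (T(Q, M) = 3*4 = 12)
y(D) = sqrt(-2 + 2*D) (y(D) = sqrt(D + (-2 + D)) = sqrt(-2 + 2*D))
n = 12*sqrt(2) (n = 12*sqrt(-2 + 2*2) = 12*sqrt(-2 + 4) = 12*sqrt(2) ≈ 16.971)
E = 21 - 12*sqrt(2) (E = (3 - 12*sqrt(2)) - 1*(-18) = (3 - 12*sqrt(2)) + 18 = 21 - 12*sqrt(2) ≈ 4.0294)
E**3 = (21 - 12*sqrt(2))**3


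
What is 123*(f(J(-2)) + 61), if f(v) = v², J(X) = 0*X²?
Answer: 7503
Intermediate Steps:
J(X) = 0
123*(f(J(-2)) + 61) = 123*(0² + 61) = 123*(0 + 61) = 123*61 = 7503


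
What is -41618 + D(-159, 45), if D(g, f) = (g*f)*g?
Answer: 1096027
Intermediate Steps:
D(g, f) = f*g² (D(g, f) = (f*g)*g = f*g²)
-41618 + D(-159, 45) = -41618 + 45*(-159)² = -41618 + 45*25281 = -41618 + 1137645 = 1096027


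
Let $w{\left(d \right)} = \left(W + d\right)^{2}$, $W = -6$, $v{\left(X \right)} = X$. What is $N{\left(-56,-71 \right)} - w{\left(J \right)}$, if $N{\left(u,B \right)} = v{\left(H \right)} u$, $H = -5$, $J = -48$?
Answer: $-2636$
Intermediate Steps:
$N{\left(u,B \right)} = - 5 u$
$w{\left(d \right)} = \left(-6 + d\right)^{2}$
$N{\left(-56,-71 \right)} - w{\left(J \right)} = \left(-5\right) \left(-56\right) - \left(-6 - 48\right)^{2} = 280 - \left(-54\right)^{2} = 280 - 2916 = -2636$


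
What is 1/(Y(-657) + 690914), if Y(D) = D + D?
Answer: 1/689600 ≈ 1.4501e-6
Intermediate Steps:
Y(D) = 2*D
1/(Y(-657) + 690914) = 1/(2*(-657) + 690914) = 1/(-1314 + 690914) = 1/689600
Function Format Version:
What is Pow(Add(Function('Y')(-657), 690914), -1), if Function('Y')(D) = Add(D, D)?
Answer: Rational(1, 689600) ≈ 1.4501e-6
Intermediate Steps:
Function('Y')(D) = Mul(2, D)
Pow(Add(Function('Y')(-657), 690914), -1) = Pow(Add(Mul(2, -657), 690914), -1) = Pow(Add(-1314, 690914), -1) = Pow(689600, -1) = Rational(1, 689600)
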